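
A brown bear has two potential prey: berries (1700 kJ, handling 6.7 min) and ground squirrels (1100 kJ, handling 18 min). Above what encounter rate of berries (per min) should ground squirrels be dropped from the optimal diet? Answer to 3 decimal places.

0.047 per min

The zero-one rule: include ground squirrels iff E₂/h₂ > λE₁/(1+λh₁). Equality gives the switch point.
λE₁h₂ = E₂ + λE₂h₁ ⇒ λ = E₂/(E₁h₂ − E₂h₁) = 1100/(3.06e+04 − 7370) = 0.04735 per min.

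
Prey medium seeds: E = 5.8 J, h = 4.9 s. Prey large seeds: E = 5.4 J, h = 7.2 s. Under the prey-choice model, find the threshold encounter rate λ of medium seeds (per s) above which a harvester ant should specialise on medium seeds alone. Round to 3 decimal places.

The zero-one rule: include large seeds iff E₂/h₂ > λE₁/(1+λh₁). Equality gives the switch point.
λE₁h₂ = E₂ + λE₂h₁ ⇒ λ = E₂/(E₁h₂ − E₂h₁) = 5.4/(41.76 − 26.46) = 0.3529 per s.

0.353 per s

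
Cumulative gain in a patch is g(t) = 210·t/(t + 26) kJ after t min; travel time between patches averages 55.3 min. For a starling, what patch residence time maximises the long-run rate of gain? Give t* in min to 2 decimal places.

Maximise g(t)/(T+t): set derivative to zero → g'(t)(T+t) = g(t).
g'(t) = 210·26/(t + 26)². Setting 210·26/(t+26)² = 210t/[(t+26)(55.3+t)] gives 26(55.3+t) = t(t+26), so t² = 26×55.3 = 1438.
t* = √1438 = 37.92 min.

37.92 min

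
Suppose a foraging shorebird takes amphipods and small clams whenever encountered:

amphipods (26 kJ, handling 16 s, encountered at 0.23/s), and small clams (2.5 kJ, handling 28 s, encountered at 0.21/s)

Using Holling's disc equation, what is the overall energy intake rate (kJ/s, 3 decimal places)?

Energy encountered per unit search time: 0.23×26 + 0.21×2.5 = 6.505 kJ/s.
Handling time per unit search time: 0.23×16 + 0.21×28 = 9.56.
Rate = 6.505/(1 + 9.56) = 0.616 kJ/s.

0.616 kJ/s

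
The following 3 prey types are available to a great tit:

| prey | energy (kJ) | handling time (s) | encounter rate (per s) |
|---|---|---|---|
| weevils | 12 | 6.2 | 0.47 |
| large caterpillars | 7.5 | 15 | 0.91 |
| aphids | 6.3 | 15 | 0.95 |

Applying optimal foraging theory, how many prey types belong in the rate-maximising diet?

1

Profitabilities (E/h, kJ/s): weevils 1.94, large caterpillars 0.5, aphids 0.42. Add prey in this order while the next type's profitability exceeds the intake rate on those already taken.
Rate on top 1: 1.441. large caterpillars: 0.5 < 1.441 → exclude; stop.
Optimal diet: weevils — 1 of 3 types.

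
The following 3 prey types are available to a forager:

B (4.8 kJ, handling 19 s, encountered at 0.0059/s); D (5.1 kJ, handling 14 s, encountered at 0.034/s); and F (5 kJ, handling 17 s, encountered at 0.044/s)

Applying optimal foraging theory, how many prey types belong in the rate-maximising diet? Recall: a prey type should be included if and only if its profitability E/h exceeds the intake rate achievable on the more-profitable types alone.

E/h in descending order: D 0.364, F 0.294, B 0.253 kJ/s. The optimal diet is the largest prefix of this list for which every included type satisfies E_i/h_i > R on the types above it.
Rate on top 1: 0.1175. F: 0.294 > 0.1175 → include.
Rate on top 2: 0.1769. B: 0.253 > 0.1769 → include.
Optimal diet: D, F, B — 3 of 3 types.

3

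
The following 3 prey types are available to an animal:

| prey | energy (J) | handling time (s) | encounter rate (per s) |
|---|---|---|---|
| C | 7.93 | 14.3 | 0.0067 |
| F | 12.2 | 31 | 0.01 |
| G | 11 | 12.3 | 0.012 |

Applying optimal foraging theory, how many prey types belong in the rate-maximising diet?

3

Profitabilities (E/h, J/s): G 0.894, C 0.555, F 0.394. Add prey in this order while the next type's profitability exceeds the intake rate on those already taken.
Rate on top 1: 0.115. C: 0.555 > 0.115 → include.
Rate on top 2: 0.1489. F: 0.394 > 0.1489 → include.
Optimal diet: G, C, F — 3 of 3 types.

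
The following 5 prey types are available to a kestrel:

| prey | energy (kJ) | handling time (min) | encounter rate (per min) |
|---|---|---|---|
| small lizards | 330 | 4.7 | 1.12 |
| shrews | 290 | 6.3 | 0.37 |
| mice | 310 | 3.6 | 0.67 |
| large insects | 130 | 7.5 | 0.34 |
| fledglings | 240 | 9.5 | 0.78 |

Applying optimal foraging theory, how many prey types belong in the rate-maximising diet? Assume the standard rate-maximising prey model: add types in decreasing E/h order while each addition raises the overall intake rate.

2

Profitabilities (E/h, kJ/min): mice 86.1, small lizards 70.2, shrews 46, fledglings 25.3, large insects 17.3. Add prey in this order while the next type's profitability exceeds the intake rate on those already taken.
Rate on top 1: 60.87. small lizards: 70.2 > 60.87 → include.
Rate on top 2: 66.54. shrews: 46 < 66.54 → exclude; stop.
Optimal diet: mice, small lizards — 2 of 5 types.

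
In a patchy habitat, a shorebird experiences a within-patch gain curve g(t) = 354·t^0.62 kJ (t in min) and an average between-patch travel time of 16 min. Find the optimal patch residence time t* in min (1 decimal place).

Optimal t* satisfies g'(t*) = g(t*)/(T + t*).
g'(t) = 0.62·354·t^-0.38. Setting 0.62·354·t^-0.38 = 354·t^0.62/(16+t) gives 0.62(16+t) = t, so 0.38·t = 0.62×16.
t* = 0.62×16/0.38 = 26.11 min.

26.1 min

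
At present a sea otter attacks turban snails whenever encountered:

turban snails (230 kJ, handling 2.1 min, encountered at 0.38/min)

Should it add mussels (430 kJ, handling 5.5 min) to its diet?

Intake rate on the current diet: R = (0.38×230) / (1 + 0.38×2.1) = 87.4/1.798 = 48.61 kJ/min.
Profitability of mussels: 430/5.5 = 78.18 kJ/min.
78.18 > 48.61, so adding mussels raises the average — include it.

Yes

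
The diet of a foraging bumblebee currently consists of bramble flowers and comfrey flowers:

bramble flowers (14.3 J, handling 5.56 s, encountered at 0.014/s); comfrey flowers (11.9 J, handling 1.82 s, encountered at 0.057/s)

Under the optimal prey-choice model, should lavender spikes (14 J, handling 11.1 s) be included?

Yes

Current rate: (0.014×14.3 + 0.057×11.9)/(1 + 0.014×5.56 + 0.057×1.82) = 0.7435 J/s.
Profitability of lavender spikes: 14/11.1 = 1.261 J/s.
1.261 > 0.7435, so adding lavender spikes raises the average — include it.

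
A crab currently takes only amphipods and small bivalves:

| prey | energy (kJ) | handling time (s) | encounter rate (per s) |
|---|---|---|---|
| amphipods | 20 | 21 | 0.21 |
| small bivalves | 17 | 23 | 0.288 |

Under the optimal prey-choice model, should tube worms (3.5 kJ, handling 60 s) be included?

Intake rate on the current diet: R = (0.21×20 + 0.288×17) / (1 + 0.21×21 + 0.288×23) = 9.096/12.03 = 0.7559 kJ/s.
tube worms: E/h = 3.5/60 = 0.05833 kJ/s.
0.05833 < 0.7559, so adding tube worms would lower the average — exclude it.

No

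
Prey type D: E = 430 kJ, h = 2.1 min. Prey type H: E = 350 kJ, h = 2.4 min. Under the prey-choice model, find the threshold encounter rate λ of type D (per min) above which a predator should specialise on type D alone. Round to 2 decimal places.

1.18 per min

Drop type H once their profitability E₂/h₂ falls below the rate achievable on type D alone: E₂/h₂ = λE₁/(1 + λh₁).
Solve for λ: λE₁h₂ = E₂(1 + λh₁) → λ(E₁h₂ − E₂h₁) = E₂ → λ = E₂/(E₁h₂ − E₂h₁).
λ = 350/(430×2.4 − 350×2.1) = 350/297 = 1.178 per min.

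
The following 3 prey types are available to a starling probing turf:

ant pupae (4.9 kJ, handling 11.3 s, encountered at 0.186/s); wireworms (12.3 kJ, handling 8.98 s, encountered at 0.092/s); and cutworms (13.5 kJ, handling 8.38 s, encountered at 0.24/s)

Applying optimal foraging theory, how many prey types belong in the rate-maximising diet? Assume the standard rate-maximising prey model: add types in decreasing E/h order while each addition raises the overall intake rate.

2

Rank by E/h (kJ/s): cutworms 1.61, wireworms 1.37, ant pupae 0.434. Include each in turn until the next type's E/h falls below the running intake rate.
Rate on top 1: 1.076. wireworms: 1.37 > 1.076 → include.
Rate on top 2: 1.139. ant pupae: 0.434 < 1.139 → exclude; stop.
Optimal diet: cutworms, wireworms — 2 of 3 types.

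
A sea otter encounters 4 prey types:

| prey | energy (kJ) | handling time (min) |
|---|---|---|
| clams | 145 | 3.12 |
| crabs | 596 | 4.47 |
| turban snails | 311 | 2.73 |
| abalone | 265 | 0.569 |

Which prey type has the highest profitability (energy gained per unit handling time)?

abalone

In descending order of E/h:
abalone: 265/0.569 = 466 kJ/min
crabs: 596/4.47 = 133 kJ/min
turban snails: 311/2.73 = 114 kJ/min
clams: 145/3.12 = 46.5 kJ/min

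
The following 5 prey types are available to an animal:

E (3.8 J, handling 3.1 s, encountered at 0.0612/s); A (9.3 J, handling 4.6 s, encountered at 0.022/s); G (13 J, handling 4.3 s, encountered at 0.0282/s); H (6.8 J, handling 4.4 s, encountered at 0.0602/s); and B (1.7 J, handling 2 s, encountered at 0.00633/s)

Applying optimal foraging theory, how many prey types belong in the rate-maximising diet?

E/h in descending order: G 3.02, A 2.02, H 1.55, E 1.23, B 0.85 J/s. The optimal diet is the largest prefix of this list for which every included type satisfies E_i/h_i > R on the types above it.
Rate on top 1: 0.327. A: 2.02 > 0.327 → include.
Rate on top 2: 0.4673. H: 1.55 > 0.4673 → include.
Rate on top 3: 0.6593. E: 1.23 > 0.6593 → include.
Rate on top 4: 0.7234. B: 0.85 > 0.7234 → include.
Optimal diet: G, A, H, E, B — 5 of 5 types.

5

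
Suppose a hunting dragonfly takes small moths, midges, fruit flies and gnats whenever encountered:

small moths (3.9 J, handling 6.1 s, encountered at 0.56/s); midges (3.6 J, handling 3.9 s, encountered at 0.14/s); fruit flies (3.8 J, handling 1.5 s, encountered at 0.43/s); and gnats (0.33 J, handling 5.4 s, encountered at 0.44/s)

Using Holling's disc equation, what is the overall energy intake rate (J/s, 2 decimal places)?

0.56 J/s

R = (0.56×3.9 + 0.14×3.6 + 0.43×3.8 + 0.44×0.33) / (1 + 0.56×6.1 + 0.14×3.9 + 0.43×1.5 + 0.44×5.4) = 4.467/7.983 = 0.5596 J/s.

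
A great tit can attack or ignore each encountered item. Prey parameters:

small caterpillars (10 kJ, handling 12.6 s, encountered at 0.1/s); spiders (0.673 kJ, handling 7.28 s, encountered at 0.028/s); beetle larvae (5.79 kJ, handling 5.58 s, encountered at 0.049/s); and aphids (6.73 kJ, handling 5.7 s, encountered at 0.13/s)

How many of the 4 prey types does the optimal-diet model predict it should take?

3

Rank by E/h (kJ/s): aphids 1.18, beetle larvae 1.04, small caterpillars 0.794, spiders 0.0924. Include each in turn until the next type's E/h falls below the running intake rate.
Rate on top 1: 0.5025. beetle larvae: 1.04 > 0.5025 → include.
Rate on top 2: 0.5752. small caterpillars: 0.794 > 0.5752 → include.
Rate on top 3: 0.6592. spiders: 0.0924 < 0.6592 → exclude; stop.
Optimal diet: aphids, beetle larvae, small caterpillars — 3 of 4 types.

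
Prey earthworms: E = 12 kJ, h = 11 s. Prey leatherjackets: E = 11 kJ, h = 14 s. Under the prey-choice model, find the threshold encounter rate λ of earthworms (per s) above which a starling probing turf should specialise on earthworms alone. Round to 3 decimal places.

The zero-one rule: include leatherjackets iff E₂/h₂ > λE₁/(1+λh₁). Equality gives the switch point.
λE₁h₂ = E₂ + λE₂h₁ ⇒ λ = E₂/(E₁h₂ − E₂h₁) = 11/(168 − 121) = 0.234 per s.

0.234 per s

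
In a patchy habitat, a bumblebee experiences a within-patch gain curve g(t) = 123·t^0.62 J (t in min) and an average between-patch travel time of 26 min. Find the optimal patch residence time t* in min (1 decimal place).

By the marginal value theorem, leave when the instantaneous gain rate g'(t) equals the habitat-wide average g(t)/(T + t).
g'(t) = 0.62·123·t^-0.38. Setting 0.62·123·t^-0.38 = 123·t^0.62/(26+t) gives 0.62(26+t) = t, so 0.38·t = 0.62×26.
t* = 0.62×26/0.38 = 42.42 min.

42.4 min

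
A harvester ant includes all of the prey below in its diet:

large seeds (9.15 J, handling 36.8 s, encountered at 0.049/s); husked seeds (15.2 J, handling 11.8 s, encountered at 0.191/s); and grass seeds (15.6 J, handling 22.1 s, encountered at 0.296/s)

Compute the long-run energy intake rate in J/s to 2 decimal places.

Energy encountered per unit search time: 0.049×9.15 + 0.191×15.2 + 0.296×15.6 = 7.969 J/s.
Handling time per unit search time: 0.049×36.8 + 0.191×11.8 + 0.296×22.1 = 10.6.
Rate = 7.969/(1 + 10.6) = 0.6871 J/s.

0.69 J/s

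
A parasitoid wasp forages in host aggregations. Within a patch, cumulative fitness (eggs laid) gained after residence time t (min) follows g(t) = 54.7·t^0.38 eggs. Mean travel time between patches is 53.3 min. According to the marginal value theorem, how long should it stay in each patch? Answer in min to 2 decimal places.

32.67 min

Optimal t* satisfies g'(t*) = g(t*)/(T + t*).
g'(t) = 0.38·54.7·t^-0.62. Setting 0.38·54.7·t^-0.62 = 54.7·t^0.38/(53.3+t) gives 0.38(53.3+t) = t, so 0.62·t = 0.38×53.3.
t* = 0.38×53.3/0.62 = 32.67 min.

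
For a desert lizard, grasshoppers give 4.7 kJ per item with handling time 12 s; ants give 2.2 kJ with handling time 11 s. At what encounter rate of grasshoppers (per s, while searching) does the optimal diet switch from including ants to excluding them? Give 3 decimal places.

0.087 per s

The zero-one rule: include ants iff E₂/h₂ > λE₁/(1+λh₁). Equality gives the switch point.
λE₁h₂ = E₂ + λE₂h₁ ⇒ λ = E₂/(E₁h₂ − E₂h₁) = 2.2/(51.7 − 26.4) = 0.08696 per s.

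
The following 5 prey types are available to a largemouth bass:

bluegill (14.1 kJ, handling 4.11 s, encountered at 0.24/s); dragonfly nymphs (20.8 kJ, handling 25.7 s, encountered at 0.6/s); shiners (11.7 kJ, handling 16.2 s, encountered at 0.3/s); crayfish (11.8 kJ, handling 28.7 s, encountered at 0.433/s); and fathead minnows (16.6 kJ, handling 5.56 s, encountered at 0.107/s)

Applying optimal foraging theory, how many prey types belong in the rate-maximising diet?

2

Rank by E/h (kJ/s): bluegill 3.43, fathead minnows 2.99, dragonfly nymphs 0.809, shiners 0.722, crayfish 0.411. Include each in turn until the next type's E/h falls below the running intake rate.
Rate on top 1: 1.704. fathead minnows: 2.99 > 1.704 → include.
Rate on top 2: 1.999. dragonfly nymphs: 0.809 < 1.999 → exclude; stop.
Optimal diet: bluegill, fathead minnows — 2 of 5 types.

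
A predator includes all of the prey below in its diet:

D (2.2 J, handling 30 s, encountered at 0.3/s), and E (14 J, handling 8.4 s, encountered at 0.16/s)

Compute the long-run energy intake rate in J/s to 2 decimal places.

0.26 J/s

R = Σλ_iE_i / (1 + Σλ_ih_i)
Numerator: 0.3×2.2 + 0.16×14 = 2.9
Denominator: 1 + 0.3×30 + 0.16×8.4 = 11.34
R = 2.9/11.34 = 0.2556 J/s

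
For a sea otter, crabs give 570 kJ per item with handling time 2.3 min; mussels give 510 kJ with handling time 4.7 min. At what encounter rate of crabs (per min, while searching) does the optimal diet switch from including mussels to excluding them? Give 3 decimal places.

The zero-one rule: include mussels iff E₂/h₂ > λE₁/(1+λh₁). Equality gives the switch point.
λE₁h₂ = E₂ + λE₂h₁ ⇒ λ = E₂/(E₁h₂ − E₂h₁) = 510/(2679 − 1173) = 0.3386 per min.

0.339 per min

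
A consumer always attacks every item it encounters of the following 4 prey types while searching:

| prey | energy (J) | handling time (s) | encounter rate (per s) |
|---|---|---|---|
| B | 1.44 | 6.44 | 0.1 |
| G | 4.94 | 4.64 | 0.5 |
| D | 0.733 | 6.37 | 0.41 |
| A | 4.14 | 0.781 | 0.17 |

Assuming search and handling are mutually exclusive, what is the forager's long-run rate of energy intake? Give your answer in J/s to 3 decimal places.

R = Σλ_iE_i / (1 + Σλ_ih_i)
Numerator: 0.1×1.44 + 0.5×4.94 + 0.41×0.733 + 0.17×4.14 = 3.618
Denominator: 1 + 0.1×6.44 + 0.5×4.64 + 0.41×6.37 + 0.17×0.781 = 6.708
R = 3.618/6.708 = 0.5394 J/s

0.539 J/s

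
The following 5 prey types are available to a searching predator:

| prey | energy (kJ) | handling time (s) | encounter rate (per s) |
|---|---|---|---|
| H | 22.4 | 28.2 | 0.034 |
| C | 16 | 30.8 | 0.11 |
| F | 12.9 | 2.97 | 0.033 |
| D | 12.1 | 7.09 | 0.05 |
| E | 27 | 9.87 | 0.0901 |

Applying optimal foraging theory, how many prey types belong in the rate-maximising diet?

Profitabilities (E/h, kJ/s): F 4.34, E 2.74, D 1.71, H 0.794, C 0.519. Add prey in this order while the next type's profitability exceeds the intake rate on those already taken.
Rate on top 1: 0.3877. E: 2.74 > 0.3877 → include.
Rate on top 2: 1.438. D: 1.71 > 1.438 → include.
Rate on top 3: 1.479. H: 0.794 < 1.479 → exclude; stop.
Optimal diet: F, E, D — 3 of 5 types.

3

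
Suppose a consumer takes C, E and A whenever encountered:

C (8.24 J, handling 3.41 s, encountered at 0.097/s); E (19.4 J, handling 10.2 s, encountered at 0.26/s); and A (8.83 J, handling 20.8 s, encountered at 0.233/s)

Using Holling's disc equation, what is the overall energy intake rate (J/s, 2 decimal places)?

0.89 J/s

Energy encountered per unit search time: 0.097×8.24 + 0.26×19.4 + 0.233×8.83 = 7.901 J/s.
Handling time per unit search time: 0.097×3.41 + 0.26×10.2 + 0.233×20.8 = 7.829.
Rate = 7.901/(1 + 7.829) = 0.8948 J/s.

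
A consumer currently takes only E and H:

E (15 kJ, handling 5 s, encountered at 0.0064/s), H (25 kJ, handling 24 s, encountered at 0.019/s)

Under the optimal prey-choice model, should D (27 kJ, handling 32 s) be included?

On E and H alone, R = ΣλE/(1+Σλh) = 0.571/1.488 = 0.3837 kJ/s.
Profitability of D: 27/32 = 0.8438 kJ/s.
Since 0.8438 > R, including D increases the long-run rate.

Yes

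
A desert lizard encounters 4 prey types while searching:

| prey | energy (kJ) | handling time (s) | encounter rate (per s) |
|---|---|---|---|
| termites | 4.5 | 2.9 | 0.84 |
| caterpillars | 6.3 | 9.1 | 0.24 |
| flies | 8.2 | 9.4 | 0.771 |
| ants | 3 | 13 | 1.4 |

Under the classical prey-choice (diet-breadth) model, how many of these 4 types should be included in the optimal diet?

E/h in descending order: termites 1.55, flies 0.872, caterpillars 0.692, ants 0.231 kJ/s. The optimal diet is the largest prefix of this list for which every included type satisfies E_i/h_i > R on the types above it.
Rate on top 1: 1.1. flies: 0.872 < 1.1 → exclude; stop.
Optimal diet: termites — 1 of 4 types.

1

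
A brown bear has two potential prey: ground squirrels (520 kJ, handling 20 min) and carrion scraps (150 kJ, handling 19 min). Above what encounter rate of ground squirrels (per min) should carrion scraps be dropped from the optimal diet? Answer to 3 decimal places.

Drop carrion scraps once their profitability E₂/h₂ falls below the rate achievable on ground squirrels alone: E₂/h₂ = λE₁/(1 + λh₁).
Solve for λ: λE₁h₂ = E₂(1 + λh₁) → λ(E₁h₂ − E₂h₁) = E₂ → λ = E₂/(E₁h₂ − E₂h₁).
λ = 150/(520×19 − 150×20) = 150/6880 = 0.0218 per min.

0.022 per min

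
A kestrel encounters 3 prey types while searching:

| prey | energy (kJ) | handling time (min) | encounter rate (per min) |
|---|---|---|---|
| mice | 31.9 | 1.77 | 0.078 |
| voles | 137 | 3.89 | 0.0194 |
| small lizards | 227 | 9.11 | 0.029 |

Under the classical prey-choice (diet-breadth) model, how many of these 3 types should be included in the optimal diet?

E/h in descending order: voles 35.2, small lizards 24.9, mice 18 kJ/min. The optimal diet is the largest prefix of this list for which every included type satisfies E_i/h_i > R on the types above it.
Rate on top 1: 2.471. small lizards: 24.9 > 2.471 → include.
Rate on top 2: 6.898. mice: 18 > 6.898 → include.
Optimal diet: voles, small lizards, mice — 3 of 3 types.

3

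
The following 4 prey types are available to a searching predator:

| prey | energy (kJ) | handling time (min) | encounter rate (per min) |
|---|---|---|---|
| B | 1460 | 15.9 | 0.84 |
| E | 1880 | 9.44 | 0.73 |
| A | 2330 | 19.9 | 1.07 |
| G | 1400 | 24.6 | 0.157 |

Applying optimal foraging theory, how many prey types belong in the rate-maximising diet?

1

Profitabilities (E/h, kJ/min): E 199, A 117, B 91.8, G 56.9. Add prey in this order while the next type's profitability exceeds the intake rate on those already taken.
Rate on top 1: 173.9. A: 117 < 173.9 → exclude; stop.
Optimal diet: E — 1 of 4 types.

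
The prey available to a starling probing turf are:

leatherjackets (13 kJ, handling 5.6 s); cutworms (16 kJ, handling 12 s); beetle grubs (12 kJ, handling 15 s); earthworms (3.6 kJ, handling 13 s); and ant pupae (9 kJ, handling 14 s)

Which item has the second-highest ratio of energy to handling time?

In descending order of E/h:
leatherjackets: 13/5.6 = 2.32 kJ/s
cutworms: 16/12 = 1.33 kJ/s
beetle grubs: 12/15 = 0.8 kJ/s
ant pupae: 9/14 = 0.643 kJ/s
earthworms: 3.6/13 = 0.277 kJ/s

cutworms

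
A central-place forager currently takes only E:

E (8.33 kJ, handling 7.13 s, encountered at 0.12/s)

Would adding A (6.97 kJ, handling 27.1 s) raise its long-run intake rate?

No

Current rate: (0.12×8.33)/(1 + 0.12×7.13) = 0.5387 kJ/s.
Profitability of A: 6.97/27.1 = 0.2572 kJ/s.
0.2572 < 0.5387, so adding A would lower the average — exclude it.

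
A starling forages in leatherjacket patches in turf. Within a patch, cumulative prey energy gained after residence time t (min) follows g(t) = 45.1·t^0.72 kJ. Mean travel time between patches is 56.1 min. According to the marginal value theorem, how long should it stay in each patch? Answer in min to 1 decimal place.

144.3 min

Optimal t* satisfies g'(t*) = g(t*)/(T + t*).
g'(t) = 0.72·45.1·t^-0.28. Setting 0.72·45.1·t^-0.28 = 45.1·t^0.72/(56.1+t) gives 0.72(56.1+t) = t, so 0.28·t = 0.72×56.1.
t* = 0.72×56.1/0.28 = 144.3 min.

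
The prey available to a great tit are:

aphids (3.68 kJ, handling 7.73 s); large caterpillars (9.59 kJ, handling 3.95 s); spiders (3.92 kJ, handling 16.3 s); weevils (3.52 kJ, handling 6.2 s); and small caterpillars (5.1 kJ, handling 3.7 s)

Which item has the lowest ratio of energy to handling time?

In descending order of E/h:
large caterpillars: 9.59/3.95 = 2.43 kJ/s
small caterpillars: 5.1/3.7 = 1.38 kJ/s
weevils: 3.52/6.2 = 0.568 kJ/s
aphids: 3.68/7.73 = 0.476 kJ/s
spiders: 3.92/16.3 = 0.24 kJ/s

spiders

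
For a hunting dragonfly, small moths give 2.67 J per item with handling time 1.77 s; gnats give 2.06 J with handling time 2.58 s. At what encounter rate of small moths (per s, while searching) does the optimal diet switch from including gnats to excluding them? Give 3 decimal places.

0.635 per s

The zero-one rule: include gnats iff E₂/h₂ > λE₁/(1+λh₁). Equality gives the switch point.
λE₁h₂ = E₂ + λE₂h₁ ⇒ λ = E₂/(E₁h₂ − E₂h₁) = 2.06/(6.889 − 3.646) = 0.6353 per s.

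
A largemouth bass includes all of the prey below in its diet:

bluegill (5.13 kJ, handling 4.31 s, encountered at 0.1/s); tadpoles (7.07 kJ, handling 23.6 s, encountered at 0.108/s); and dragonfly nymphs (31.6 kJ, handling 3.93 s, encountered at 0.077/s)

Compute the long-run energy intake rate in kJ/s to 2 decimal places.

R = Σλ_iE_i / (1 + Σλ_ih_i)
Numerator: 0.1×5.13 + 0.108×7.07 + 0.077×31.6 = 3.71
Denominator: 1 + 0.1×4.31 + 0.108×23.6 + 0.077×3.93 = 4.282
R = 3.71/4.282 = 0.8663 kJ/s

0.87 kJ/s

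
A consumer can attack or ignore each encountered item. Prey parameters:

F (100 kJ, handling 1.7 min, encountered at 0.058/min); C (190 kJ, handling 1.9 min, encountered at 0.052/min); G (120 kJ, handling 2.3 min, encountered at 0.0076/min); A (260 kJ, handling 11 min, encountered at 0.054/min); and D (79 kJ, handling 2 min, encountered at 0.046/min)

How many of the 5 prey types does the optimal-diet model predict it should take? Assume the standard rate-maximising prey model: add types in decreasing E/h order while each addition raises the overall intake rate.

5

E/h in descending order: C 100, F 58.8, G 52.2, D 39.5, A 23.6 kJ/min. The optimal diet is the largest prefix of this list for which every included type satisfies E_i/h_i > R on the types above it.
Rate on top 1: 8.992. F: 58.8 > 8.992 → include.
Rate on top 2: 13.1. G: 52.2 > 13.1 → include.
Rate on top 3: 13.66. D: 39.5 > 13.66 → include.
Rate on top 4: 15.48. A: 23.6 > 15.48 → include.
Optimal diet: C, F, G, D, A — 5 of 5 types.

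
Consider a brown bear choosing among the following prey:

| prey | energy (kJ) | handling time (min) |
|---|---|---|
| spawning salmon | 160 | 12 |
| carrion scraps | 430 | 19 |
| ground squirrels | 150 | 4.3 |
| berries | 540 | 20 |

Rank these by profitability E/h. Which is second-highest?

berries

Profitability E/h (kJ/min): spawning salmon = 160/12 = 13.3, carrion scraps = 430/19 = 22.6, ground squirrels = 150/4.3 = 34.9, berries = 540/20 = 27.
Ranked: ground squirrels > berries > carrion scraps > spawning salmon.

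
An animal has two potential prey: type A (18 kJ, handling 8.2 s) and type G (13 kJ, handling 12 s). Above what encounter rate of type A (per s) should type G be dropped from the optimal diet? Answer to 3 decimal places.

0.119 per s

Drop type G once their profitability E₂/h₂ falls below the rate achievable on type A alone: E₂/h₂ = λE₁/(1 + λh₁).
Solve for λ: λE₁h₂ = E₂(1 + λh₁) → λ(E₁h₂ − E₂h₁) = E₂ → λ = E₂/(E₁h₂ − E₂h₁).
λ = 13/(18×12 − 13×8.2) = 13/109.4 = 0.1188 per s.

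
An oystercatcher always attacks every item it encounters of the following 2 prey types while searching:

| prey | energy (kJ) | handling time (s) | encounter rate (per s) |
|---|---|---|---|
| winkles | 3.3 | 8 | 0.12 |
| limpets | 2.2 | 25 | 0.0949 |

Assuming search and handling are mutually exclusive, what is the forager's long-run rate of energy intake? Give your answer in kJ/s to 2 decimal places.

R = Σλ_iE_i / (1 + Σλ_ih_i)
Numerator: 0.12×3.3 + 0.0949×2.2 = 0.6048
Denominator: 1 + 0.12×8 + 0.0949×25 = 4.332
R = 0.6048/4.332 = 0.1396 kJ/s

0.14 kJ/s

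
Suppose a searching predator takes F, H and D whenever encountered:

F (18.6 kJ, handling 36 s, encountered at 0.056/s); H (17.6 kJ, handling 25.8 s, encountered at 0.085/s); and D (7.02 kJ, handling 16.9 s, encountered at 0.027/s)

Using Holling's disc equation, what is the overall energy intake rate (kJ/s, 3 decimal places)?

R = Σλ_iE_i / (1 + Σλ_ih_i)
Numerator: 0.056×18.6 + 0.085×17.6 + 0.027×7.02 = 2.727
Denominator: 1 + 0.056×36 + 0.085×25.8 + 0.027×16.9 = 5.665
R = 2.727/5.665 = 0.4814 kJ/s

0.481 kJ/s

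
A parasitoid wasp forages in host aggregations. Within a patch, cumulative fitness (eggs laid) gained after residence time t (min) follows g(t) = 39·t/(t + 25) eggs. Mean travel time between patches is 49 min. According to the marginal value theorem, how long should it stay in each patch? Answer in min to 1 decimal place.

35.0 min

Optimal t* satisfies g'(t*) = g(t*)/(T + t*).
g'(t) = 39·25/(t + 25)². Setting 39·25/(t+25)² = 39t/[(t+25)(49+t)] gives 25(49+t) = t(t+25), so t² = 25×49 = 1225.
t* = √1225 = 35 min.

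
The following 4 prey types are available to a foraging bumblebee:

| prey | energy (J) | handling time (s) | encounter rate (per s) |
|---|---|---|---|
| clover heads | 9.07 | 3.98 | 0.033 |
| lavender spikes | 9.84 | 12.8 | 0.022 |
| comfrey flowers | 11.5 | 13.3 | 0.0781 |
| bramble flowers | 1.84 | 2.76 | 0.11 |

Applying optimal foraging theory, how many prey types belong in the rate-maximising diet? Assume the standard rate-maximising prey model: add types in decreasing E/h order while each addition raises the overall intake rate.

4

Profitabilities (E/h, J/s): clover heads 2.28, comfrey flowers 0.865, lavender spikes 0.769, bramble flowers 0.667. Add prey in this order while the next type's profitability exceeds the intake rate on those already taken.
Rate on top 1: 0.2646. comfrey flowers: 0.865 > 0.2646 → include.
Rate on top 2: 0.5518. lavender spikes: 0.769 > 0.5518 → include.
Rate on top 3: 0.5767. bramble flowers: 0.667 > 0.5767 → include.
Optimal diet: clover heads, comfrey flowers, lavender spikes, bramble flowers — 4 of 4 types.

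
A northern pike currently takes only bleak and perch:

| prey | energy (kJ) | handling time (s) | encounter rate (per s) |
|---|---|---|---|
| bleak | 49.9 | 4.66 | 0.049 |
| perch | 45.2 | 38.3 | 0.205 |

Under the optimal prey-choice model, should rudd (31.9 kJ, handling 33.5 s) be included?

Intake rate on the current diet: R = (0.049×49.9 + 0.205×45.2) / (1 + 0.049×4.66 + 0.205×38.3) = 11.71/9.08 = 1.29 kJ/s.
rudd: E/h = 31.9/33.5 = 0.9522 kJ/s.
0.9522 < 1.29, so adding rudd would lower the average — exclude it.

No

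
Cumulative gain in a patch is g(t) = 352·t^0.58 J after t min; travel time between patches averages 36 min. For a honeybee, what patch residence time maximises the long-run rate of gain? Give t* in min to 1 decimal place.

49.7 min

Maximise g(t)/(T+t): set derivative to zero → g'(t)(T+t) = g(t).
g'(t) = 0.58·352·t^-0.42. Setting 0.58·352·t^-0.42 = 352·t^0.58/(36+t) gives 0.58(36+t) = t, so 0.42·t = 0.58×36.
t* = 0.58×36/0.42 = 49.71 min.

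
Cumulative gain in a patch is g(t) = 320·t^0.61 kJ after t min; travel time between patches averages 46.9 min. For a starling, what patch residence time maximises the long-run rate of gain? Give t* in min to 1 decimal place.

Maximise g(t)/(T+t): set derivative to zero → g'(t)(T+t) = g(t).
g'(t) = 0.61·320·t^-0.39. Setting 0.61·320·t^-0.39 = 320·t^0.61/(46.9+t) gives 0.61(46.9+t) = t, so 0.39·t = 0.61×46.9.
t* = 0.61×46.9/0.39 = 73.36 min.

73.4 min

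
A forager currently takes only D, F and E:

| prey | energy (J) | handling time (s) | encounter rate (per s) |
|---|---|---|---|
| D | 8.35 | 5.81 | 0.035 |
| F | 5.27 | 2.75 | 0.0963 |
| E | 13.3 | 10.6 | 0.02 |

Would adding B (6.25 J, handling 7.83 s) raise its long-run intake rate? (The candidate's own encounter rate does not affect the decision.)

Yes

Current rate: (0.035×8.35 + 0.0963×5.27 + 0.02×13.3)/(1 + 0.035×5.81 + 0.0963×2.75 + 0.02×10.6) = 0.6343 J/s.
Profitability of B: 6.25/7.83 = 0.7982 J/s.
0.7982 > 0.6343, so adding B raises the average — include it.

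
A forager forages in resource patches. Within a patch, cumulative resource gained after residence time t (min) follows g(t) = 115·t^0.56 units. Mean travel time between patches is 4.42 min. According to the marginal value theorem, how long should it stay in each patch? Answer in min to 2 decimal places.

Maximise g(t)/(T+t): set derivative to zero → g'(t)(T+t) = g(t).
g'(t) = 0.56·115·t^-0.44. Setting 0.56·115·t^-0.44 = 115·t^0.56/(4.42+t) gives 0.56(4.42+t) = t, so 0.44·t = 0.56×4.42.
t* = 0.56×4.42/0.44 = 5.625 min.

5.63 min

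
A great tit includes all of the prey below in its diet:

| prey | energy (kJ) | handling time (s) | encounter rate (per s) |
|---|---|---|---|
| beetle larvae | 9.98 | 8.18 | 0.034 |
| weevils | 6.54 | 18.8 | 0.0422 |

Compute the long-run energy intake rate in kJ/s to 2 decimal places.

R = (0.034×9.98 + 0.0422×6.54) / (1 + 0.034×8.18 + 0.0422×18.8) = 0.6153/2.071 = 0.297 kJ/s.

0.30 kJ/s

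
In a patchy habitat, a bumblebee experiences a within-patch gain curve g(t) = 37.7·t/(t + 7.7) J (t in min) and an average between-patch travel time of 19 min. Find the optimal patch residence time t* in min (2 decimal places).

12.10 min

Maximise g(t)/(T+t): set derivative to zero → g'(t)(T+t) = g(t).
g'(t) = 37.7·7.7/(t + 7.7)². Setting 37.7·7.7/(t+7.7)² = 37.7t/[(t+7.7)(19+t)] gives 7.7(19+t) = t(t+7.7), so t² = 7.7×19 = 146.3.
t* = √146.3 = 12.1 min.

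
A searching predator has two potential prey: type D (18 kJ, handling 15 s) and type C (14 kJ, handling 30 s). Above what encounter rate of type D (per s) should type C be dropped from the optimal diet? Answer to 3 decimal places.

Drop type C once their profitability E₂/h₂ falls below the rate achievable on type D alone: E₂/h₂ = λE₁/(1 + λh₁).
Solve for λ: λE₁h₂ = E₂(1 + λh₁) → λ(E₁h₂ − E₂h₁) = E₂ → λ = E₂/(E₁h₂ − E₂h₁).
λ = 14/(18×30 − 14×15) = 14/330 = 0.04242 per s.

0.042 per s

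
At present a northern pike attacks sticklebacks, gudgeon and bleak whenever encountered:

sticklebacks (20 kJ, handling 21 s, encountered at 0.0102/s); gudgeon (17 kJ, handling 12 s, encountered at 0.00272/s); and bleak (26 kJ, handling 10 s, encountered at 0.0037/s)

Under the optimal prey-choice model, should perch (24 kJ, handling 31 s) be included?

Yes

Current rate: (0.0102×20 + 0.00272×17 + 0.0037×26)/(1 + 0.0102×21 + 0.00272×12 + 0.0037×10) = 0.2698 kJ/s.
perch: E/h = 24/31 = 0.7742 kJ/s.
Since 0.7742 > R, including perch increases the long-run rate.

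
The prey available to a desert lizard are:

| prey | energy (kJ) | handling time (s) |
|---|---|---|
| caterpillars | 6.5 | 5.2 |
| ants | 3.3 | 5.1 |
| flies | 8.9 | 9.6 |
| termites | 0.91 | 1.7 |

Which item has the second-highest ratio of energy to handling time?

flies

In descending order of E/h:
caterpillars: 6.5/5.2 = 1.25 kJ/s
flies: 8.9/9.6 = 0.927 kJ/s
ants: 3.3/5.1 = 0.647 kJ/s
termites: 0.91/1.7 = 0.535 kJ/s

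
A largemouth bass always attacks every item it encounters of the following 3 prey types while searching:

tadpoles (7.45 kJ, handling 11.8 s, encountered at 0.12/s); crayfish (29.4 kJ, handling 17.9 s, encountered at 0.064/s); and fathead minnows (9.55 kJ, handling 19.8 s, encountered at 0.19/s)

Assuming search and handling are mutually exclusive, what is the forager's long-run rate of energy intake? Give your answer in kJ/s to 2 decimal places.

0.63 kJ/s

R = (0.12×7.45 + 0.064×29.4 + 0.19×9.55) / (1 + 0.12×11.8 + 0.064×17.9 + 0.19×19.8) = 4.59/7.324 = 0.6268 kJ/s.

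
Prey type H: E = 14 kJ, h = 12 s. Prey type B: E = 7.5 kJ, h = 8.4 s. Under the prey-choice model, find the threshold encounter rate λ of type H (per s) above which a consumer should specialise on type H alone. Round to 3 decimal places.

At the threshold, the rate on type H alone equals the profitability of type B: λ·14/(1 + λ·12) = 7.5/8.4 = 0.8929.
Rearranging, λ(14 − 0.8929×12) = 0.8929, so λ = 0.8929/3.286 = 0.2717 per s.

0.272 per s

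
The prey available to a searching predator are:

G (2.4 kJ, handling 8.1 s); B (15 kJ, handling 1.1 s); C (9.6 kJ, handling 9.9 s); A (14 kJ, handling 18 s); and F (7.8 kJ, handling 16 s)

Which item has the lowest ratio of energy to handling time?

In descending order of E/h:
B: 15/1.1 = 13.6 kJ/s
C: 9.6/9.9 = 0.97 kJ/s
A: 14/18 = 0.778 kJ/s
F: 7.8/16 = 0.487 kJ/s
G: 2.4/8.1 = 0.296 kJ/s

G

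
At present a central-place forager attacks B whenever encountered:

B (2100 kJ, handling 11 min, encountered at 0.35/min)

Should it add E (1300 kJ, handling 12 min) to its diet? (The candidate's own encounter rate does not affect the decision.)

Current rate: (0.35×2100)/(1 + 0.35×11) = 151.5 kJ/min.
Profitability of E: 1300/12 = 108.3 kJ/min.
108.3 < 151.5, so adding E would lower the average — exclude it.

No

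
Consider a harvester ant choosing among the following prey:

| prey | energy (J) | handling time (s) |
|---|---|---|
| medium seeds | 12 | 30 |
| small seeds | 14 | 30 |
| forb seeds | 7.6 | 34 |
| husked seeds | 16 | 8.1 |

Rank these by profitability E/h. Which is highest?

husked seeds

Profitability E/h (J/s): medium seeds = 12/30 = 0.4, small seeds = 14/30 = 0.467, forb seeds = 7.6/34 = 0.224, husked seeds = 16/8.1 = 1.98.
Ranked: husked seeds > small seeds > medium seeds > forb seeds.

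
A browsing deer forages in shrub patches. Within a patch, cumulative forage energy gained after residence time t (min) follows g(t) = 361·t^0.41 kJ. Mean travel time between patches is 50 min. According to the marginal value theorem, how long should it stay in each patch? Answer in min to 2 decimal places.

34.75 min

Optimal t* satisfies g'(t*) = g(t*)/(T + t*).
g'(t) = 0.41·361·t^-0.59. Setting 0.41·361·t^-0.59 = 361·t^0.41/(50+t) gives 0.41(50+t) = t, so 0.59·t = 0.41×50.
t* = 0.41×50/0.59 = 34.75 min.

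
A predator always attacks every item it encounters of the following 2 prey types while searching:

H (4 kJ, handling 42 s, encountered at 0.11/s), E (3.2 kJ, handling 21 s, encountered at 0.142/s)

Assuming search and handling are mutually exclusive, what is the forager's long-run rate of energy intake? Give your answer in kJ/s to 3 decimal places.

R = Σλ_iE_i / (1 + Σλ_ih_i)
Numerator: 0.11×4 + 0.142×3.2 = 0.8944
Denominator: 1 + 0.11×42 + 0.142×21 = 8.602
R = 0.8944/8.602 = 0.104 kJ/s

0.104 kJ/s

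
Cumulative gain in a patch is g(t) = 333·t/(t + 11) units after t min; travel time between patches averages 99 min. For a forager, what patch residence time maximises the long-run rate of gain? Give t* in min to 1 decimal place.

33.0 min

Optimal t* satisfies g'(t*) = g(t*)/(T + t*).
g'(t) = 333·11/(t + 11)². Setting 333·11/(t+11)² = 333t/[(t+11)(99+t)] gives 11(99+t) = t(t+11), so t² = 11×99 = 1089.
t* = √1089 = 33 min.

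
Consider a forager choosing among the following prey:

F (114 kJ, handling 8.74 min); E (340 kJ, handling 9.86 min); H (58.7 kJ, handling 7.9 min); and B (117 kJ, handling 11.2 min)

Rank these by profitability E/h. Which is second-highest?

F

In descending order of E/h:
E: 340/9.86 = 34.5 kJ/min
F: 114/8.74 = 13 kJ/min
B: 117/11.2 = 10.4 kJ/min
H: 58.7/7.9 = 7.43 kJ/min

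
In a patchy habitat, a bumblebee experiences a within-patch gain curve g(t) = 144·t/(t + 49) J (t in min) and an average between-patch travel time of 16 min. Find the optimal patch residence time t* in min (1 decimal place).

28.0 min

By the marginal value theorem, leave when the instantaneous gain rate g'(t) equals the habitat-wide average g(t)/(T + t).
g'(t) = 144·49/(t + 49)². Setting 144·49/(t+49)² = 144t/[(t+49)(16+t)] gives 49(16+t) = t(t+49), so t² = 49×16 = 784.
t* = √784 = 28 min.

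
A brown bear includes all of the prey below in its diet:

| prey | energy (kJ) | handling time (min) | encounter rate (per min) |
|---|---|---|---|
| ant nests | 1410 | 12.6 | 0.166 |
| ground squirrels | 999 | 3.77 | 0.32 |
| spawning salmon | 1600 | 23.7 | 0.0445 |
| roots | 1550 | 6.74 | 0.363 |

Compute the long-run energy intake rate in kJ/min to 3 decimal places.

152.269 kJ/min

R = Σλ_iE_i / (1 + Σλ_ih_i)
Numerator: 0.166×1410 + 0.32×999 + 0.0445×1600 + 0.363×1550 = 1188
Denominator: 1 + 0.166×12.6 + 0.32×3.77 + 0.0445×23.7 + 0.363×6.74 = 7.799
R = 1188/7.799 = 152.3 kJ/min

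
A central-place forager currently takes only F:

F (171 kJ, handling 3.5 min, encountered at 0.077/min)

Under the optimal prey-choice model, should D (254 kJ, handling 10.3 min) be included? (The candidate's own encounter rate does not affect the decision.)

On F alone, R = ΣλE/(1+Σλh) = 13.17/1.27 = 10.37 kJ/min.
D: E/h = 254/10.3 = 24.66 kJ/min.
Since 24.66 > R, including D increases the long-run rate.

Yes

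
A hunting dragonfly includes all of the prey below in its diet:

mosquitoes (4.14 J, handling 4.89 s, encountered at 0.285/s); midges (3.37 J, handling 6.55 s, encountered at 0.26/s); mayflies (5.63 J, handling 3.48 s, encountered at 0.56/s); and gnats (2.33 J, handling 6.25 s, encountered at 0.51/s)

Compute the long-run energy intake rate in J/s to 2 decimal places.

R = Σλ_iE_i / (1 + Σλ_ih_i)
Numerator: 0.285×4.14 + 0.26×3.37 + 0.56×5.63 + 0.51×2.33 = 6.397
Denominator: 1 + 0.285×4.89 + 0.26×6.55 + 0.56×3.48 + 0.51×6.25 = 9.233
R = 6.397/9.233 = 0.6929 J/s

0.69 J/s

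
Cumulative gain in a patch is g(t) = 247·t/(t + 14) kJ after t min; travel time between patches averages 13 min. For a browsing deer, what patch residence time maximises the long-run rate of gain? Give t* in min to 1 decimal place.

By the marginal value theorem, leave when the instantaneous gain rate g'(t) equals the habitat-wide average g(t)/(T + t).
g'(t) = 247·14/(t + 14)². Setting 247·14/(t+14)² = 247t/[(t+14)(13+t)] gives 14(13+t) = t(t+14), so t² = 14×13 = 182.
t* = √182 = 13.49 min.

13.5 min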